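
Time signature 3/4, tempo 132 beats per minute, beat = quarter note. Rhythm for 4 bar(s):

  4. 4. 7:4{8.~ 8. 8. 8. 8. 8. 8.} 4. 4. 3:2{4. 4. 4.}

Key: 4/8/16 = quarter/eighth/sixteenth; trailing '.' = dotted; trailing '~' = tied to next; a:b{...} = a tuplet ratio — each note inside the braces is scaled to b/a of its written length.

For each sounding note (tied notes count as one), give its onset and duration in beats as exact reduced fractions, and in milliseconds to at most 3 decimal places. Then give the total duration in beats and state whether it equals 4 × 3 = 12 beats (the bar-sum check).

1) 0.0ms=0b +681.818ms=3/2b
2) 681.818ms=3/2b +681.818ms=3/2b
3) 1363.636ms=3b +389.61ms=6/7b
4) 1753.247ms=27/7b +194.805ms=3/7b
5) 1948.052ms=30/7b +194.805ms=3/7b
6) 2142.857ms=33/7b +194.805ms=3/7b
7) 2337.662ms=36/7b +194.805ms=3/7b
8) 2532.468ms=39/7b +194.805ms=3/7b
9) 2727.273ms=6b +681.818ms=3/2b
10) 3409.091ms=15/2b +681.818ms=3/2b
11) 4090.909ms=9b +454.545ms=1b
12) 4545.455ms=10b +454.545ms=1b
13) 5000.0ms=11b +454.545ms=1b
Σ=12b of 12 (132bpm 3/4) — PASS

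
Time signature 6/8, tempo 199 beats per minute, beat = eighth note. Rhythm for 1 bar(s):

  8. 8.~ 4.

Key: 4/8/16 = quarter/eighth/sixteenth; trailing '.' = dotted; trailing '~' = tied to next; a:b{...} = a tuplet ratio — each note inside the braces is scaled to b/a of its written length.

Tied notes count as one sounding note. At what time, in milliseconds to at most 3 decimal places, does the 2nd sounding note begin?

1. 0.0ms @ 0 + 452.261ms (3/2)
2. 452.261ms @ 3/2 + 1356.784ms (9/2)

note 2 onset = 3/2b = 452.261ms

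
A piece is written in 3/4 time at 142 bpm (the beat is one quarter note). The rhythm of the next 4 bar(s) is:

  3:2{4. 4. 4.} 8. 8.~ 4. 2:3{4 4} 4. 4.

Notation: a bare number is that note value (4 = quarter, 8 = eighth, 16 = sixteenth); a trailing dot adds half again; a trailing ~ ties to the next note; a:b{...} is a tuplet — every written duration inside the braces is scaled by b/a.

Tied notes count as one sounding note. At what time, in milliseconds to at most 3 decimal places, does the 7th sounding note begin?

note 7 onset = 15/2b = 3169.014ms

1. 0.0ms @ 0 + 422.535ms (1)
2. 422.535ms @ 1 + 422.535ms (1)
3. 845.07ms @ 2 + 422.535ms (1)
4. 1267.606ms @ 3 + 316.901ms (3/4)
5. 1584.507ms @ 15/4 + 950.704ms (9/4)
6. 2535.211ms @ 6 + 633.803ms (3/2)
7. 3169.014ms @ 15/2 + 633.803ms (3/2)
8. 3802.817ms @ 9 + 633.803ms (3/2)
9. 4436.62ms @ 21/2 + 633.803ms (3/2)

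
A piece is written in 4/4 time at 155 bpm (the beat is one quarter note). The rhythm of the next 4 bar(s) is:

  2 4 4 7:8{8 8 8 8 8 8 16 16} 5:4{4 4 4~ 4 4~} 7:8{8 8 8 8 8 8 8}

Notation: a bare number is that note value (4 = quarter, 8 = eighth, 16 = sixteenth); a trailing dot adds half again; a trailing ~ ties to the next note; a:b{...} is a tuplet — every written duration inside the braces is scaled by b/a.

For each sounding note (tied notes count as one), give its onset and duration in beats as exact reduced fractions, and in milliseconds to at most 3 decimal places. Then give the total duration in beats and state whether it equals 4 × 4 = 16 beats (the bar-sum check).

1) 0.0ms=0b +774.194ms=2b
2) 774.194ms=2b +387.097ms=1b
3) 1161.29ms=3b +387.097ms=1b
4) 1548.387ms=4b +221.198ms=4/7b
5) 1769.585ms=32/7b +221.198ms=4/7b
6) 1990.783ms=36/7b +221.198ms=4/7b
7) 2211.982ms=40/7b +221.198ms=4/7b
8) 2433.18ms=44/7b +221.198ms=4/7b
9) 2654.378ms=48/7b +221.198ms=4/7b
10) 2875.576ms=52/7b +110.599ms=2/7b
11) 2986.175ms=54/7b +110.599ms=2/7b
12) 3096.774ms=8b +309.677ms=4/5b
13) 3406.452ms=44/5b +309.677ms=4/5b
14) 3716.129ms=48/5b +619.355ms=8/5b
15) 4335.484ms=56/5b +530.876ms=48/35b
16) 4866.359ms=88/7b +221.198ms=4/7b
17) 5087.558ms=92/7b +221.198ms=4/7b
18) 5308.756ms=96/7b +221.198ms=4/7b
19) 5529.954ms=100/7b +221.198ms=4/7b
20) 5751.152ms=104/7b +221.198ms=4/7b
21) 5972.35ms=108/7b +221.198ms=4/7b
Σ=16b of 16 (155bpm 4/4) — PASS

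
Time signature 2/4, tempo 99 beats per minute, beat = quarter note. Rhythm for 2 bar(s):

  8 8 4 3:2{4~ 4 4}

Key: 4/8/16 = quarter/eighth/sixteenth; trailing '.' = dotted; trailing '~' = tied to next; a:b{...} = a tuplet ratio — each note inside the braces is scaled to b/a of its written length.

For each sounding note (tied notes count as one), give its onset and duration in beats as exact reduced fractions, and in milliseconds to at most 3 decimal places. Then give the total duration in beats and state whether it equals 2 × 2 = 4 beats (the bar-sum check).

1) 0.0ms=0b +303.03ms=1/2b
2) 303.03ms=1/2b +303.03ms=1/2b
3) 606.061ms=1b +606.061ms=1b
4) 1212.121ms=2b +808.081ms=4/3b
5) 2020.202ms=10/3b +404.04ms=2/3b
Σ=4b of 4 (99bpm 2/4) — PASS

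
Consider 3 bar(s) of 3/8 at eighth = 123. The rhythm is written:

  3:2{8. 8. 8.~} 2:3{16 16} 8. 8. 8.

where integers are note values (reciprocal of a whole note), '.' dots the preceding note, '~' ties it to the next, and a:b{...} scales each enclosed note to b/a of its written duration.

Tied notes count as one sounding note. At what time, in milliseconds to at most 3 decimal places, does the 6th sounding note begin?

1. 0.0ms @ 0 + 487.805ms (1)
2. 487.805ms @ 1 + 487.805ms (1)
3. 975.61ms @ 2 + 853.659ms (7/4)
4. 1829.268ms @ 15/4 + 365.854ms (3/4)
5. 2195.122ms @ 9/2 + 731.707ms (3/2)
6. 2926.829ms @ 6 + 731.707ms (3/2)
7. 3658.537ms @ 15/2 + 731.707ms (3/2)

note 6 onset = 6b = 2926.829ms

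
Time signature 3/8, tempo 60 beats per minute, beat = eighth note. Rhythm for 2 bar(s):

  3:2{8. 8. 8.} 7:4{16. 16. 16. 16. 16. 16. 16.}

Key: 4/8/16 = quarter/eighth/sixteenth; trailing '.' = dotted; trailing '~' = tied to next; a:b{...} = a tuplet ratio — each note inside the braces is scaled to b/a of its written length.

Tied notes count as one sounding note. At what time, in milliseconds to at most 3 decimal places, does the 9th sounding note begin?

1. 0.0ms @ 0 + 1000.0ms (1)
2. 1000.0ms @ 1 + 1000.0ms (1)
3. 2000.0ms @ 2 + 1000.0ms (1)
4. 3000.0ms @ 3 + 428.571ms (3/7)
5. 3428.571ms @ 24/7 + 428.571ms (3/7)
6. 3857.143ms @ 27/7 + 428.571ms (3/7)
7. 4285.714ms @ 30/7 + 428.571ms (3/7)
8. 4714.286ms @ 33/7 + 428.571ms (3/7)
9. 5142.857ms @ 36/7 + 428.571ms (3/7)
10. 5571.429ms @ 39/7 + 428.571ms (3/7)

note 9 onset = 36/7b = 5142.857ms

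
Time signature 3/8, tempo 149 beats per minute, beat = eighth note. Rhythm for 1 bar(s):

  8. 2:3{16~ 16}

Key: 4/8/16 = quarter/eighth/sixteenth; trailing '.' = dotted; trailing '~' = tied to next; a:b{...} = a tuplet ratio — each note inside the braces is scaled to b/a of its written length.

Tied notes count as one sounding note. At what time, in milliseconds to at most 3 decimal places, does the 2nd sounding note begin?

1. 0.0ms @ 0 + 604.027ms (3/2)
2. 604.027ms @ 3/2 + 604.027ms (3/2)

note 2 onset = 3/2b = 604.027ms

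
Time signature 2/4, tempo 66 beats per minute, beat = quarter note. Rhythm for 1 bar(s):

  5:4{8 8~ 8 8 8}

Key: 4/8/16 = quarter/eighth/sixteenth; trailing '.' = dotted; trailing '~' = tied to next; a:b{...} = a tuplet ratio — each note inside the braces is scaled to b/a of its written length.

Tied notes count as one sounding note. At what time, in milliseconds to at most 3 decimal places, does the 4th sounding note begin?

1. 0.0ms @ 0 + 363.636ms (2/5)
2. 363.636ms @ 2/5 + 727.273ms (4/5)
3. 1090.909ms @ 6/5 + 363.636ms (2/5)
4. 1454.545ms @ 8/5 + 363.636ms (2/5)

note 4 onset = 8/5b = 1454.545ms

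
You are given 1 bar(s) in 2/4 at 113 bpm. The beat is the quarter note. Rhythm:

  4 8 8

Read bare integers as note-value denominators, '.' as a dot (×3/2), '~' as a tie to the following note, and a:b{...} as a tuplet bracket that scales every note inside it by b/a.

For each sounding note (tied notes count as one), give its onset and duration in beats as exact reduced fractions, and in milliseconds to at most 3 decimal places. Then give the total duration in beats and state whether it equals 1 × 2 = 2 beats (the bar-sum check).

1) 0.0ms=0b +530.973ms=1b
2) 530.973ms=1b +265.487ms=1/2b
3) 796.46ms=3/2b +265.487ms=1/2b
Σ=2b of 2 (113bpm 2/4) — PASS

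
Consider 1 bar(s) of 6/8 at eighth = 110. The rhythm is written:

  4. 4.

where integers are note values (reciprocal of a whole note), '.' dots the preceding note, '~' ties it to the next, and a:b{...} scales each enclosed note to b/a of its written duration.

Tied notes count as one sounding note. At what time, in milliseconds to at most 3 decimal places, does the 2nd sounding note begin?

1. 0.0ms @ 0 + 1636.364ms (3)
2. 1636.364ms @ 3 + 1636.364ms (3)

note 2 onset = 3b = 1636.364ms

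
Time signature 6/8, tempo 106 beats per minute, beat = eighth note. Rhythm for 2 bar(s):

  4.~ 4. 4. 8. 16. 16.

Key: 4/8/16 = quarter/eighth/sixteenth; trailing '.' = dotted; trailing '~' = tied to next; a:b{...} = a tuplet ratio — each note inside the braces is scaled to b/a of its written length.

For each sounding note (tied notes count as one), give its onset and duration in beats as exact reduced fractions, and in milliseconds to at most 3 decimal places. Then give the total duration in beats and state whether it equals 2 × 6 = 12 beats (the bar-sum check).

1) 0.0ms=0b +3396.226ms=6b
2) 3396.226ms=6b +1698.113ms=3b
3) 5094.34ms=9b +849.057ms=3/2b
4) 5943.396ms=21/2b +424.528ms=3/4b
5) 6367.925ms=45/4b +424.528ms=3/4b
Σ=12b of 12 (106bpm 6/8) — PASS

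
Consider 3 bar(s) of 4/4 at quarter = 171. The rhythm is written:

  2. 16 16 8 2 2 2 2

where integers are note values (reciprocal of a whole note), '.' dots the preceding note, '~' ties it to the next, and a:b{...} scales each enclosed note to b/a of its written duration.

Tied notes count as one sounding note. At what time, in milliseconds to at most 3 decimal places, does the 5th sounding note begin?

1. 0.0ms @ 0 + 1052.632ms (3)
2. 1052.632ms @ 3 + 87.719ms (1/4)
3. 1140.351ms @ 13/4 + 87.719ms (1/4)
4. 1228.07ms @ 7/2 + 175.439ms (1/2)
5. 1403.509ms @ 4 + 701.754ms (2)
6. 2105.263ms @ 6 + 701.754ms (2)
7. 2807.018ms @ 8 + 701.754ms (2)
8. 3508.772ms @ 10 + 701.754ms (2)

note 5 onset = 4b = 1403.509ms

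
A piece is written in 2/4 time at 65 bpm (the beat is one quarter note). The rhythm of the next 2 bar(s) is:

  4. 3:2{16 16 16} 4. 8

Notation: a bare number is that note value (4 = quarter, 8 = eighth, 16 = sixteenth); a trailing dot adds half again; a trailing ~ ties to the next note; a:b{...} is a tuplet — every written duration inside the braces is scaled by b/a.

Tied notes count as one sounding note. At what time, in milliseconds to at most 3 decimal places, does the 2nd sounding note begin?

1. 0.0ms @ 0 + 1384.615ms (3/2)
2. 1384.615ms @ 3/2 + 153.846ms (1/6)
3. 1538.462ms @ 5/3 + 153.846ms (1/6)
4. 1692.308ms @ 11/6 + 153.846ms (1/6)
5. 1846.154ms @ 2 + 1384.615ms (3/2)
6. 3230.769ms @ 7/2 + 461.538ms (1/2)

note 2 onset = 3/2b = 1384.615ms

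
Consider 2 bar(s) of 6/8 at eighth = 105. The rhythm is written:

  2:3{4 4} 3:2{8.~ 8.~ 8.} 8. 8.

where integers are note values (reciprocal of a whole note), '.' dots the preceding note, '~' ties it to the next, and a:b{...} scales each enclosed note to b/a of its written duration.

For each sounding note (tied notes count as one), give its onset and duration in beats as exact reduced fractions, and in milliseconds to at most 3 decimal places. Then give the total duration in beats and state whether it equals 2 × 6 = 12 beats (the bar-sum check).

1) 0.0ms=0b +1714.286ms=3b
2) 1714.286ms=3b +1714.286ms=3b
3) 3428.571ms=6b +1714.286ms=3b
4) 5142.857ms=9b +857.143ms=3/2b
5) 6000.0ms=21/2b +857.143ms=3/2b
Σ=12b of 12 (105bpm 6/8) — PASS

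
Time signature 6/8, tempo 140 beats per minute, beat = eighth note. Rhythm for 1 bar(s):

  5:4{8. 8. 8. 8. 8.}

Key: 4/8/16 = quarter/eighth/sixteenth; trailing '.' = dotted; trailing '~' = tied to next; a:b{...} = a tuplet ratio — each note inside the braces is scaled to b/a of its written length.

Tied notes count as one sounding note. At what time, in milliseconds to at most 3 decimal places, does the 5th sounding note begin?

1. 0.0ms @ 0 + 514.286ms (6/5)
2. 514.286ms @ 6/5 + 514.286ms (6/5)
3. 1028.571ms @ 12/5 + 514.286ms (6/5)
4. 1542.857ms @ 18/5 + 514.286ms (6/5)
5. 2057.143ms @ 24/5 + 514.286ms (6/5)

note 5 onset = 24/5b = 2057.143ms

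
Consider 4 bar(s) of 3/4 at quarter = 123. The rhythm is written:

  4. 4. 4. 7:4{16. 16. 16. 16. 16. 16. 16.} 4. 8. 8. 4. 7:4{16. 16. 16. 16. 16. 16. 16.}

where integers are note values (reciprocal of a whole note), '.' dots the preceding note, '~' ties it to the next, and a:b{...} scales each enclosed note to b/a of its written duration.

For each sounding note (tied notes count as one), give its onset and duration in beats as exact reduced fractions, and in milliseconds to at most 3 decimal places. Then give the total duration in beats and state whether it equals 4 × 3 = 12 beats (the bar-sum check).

1) 0.0ms=0b +731.707ms=3/2b
2) 731.707ms=3/2b +731.707ms=3/2b
3) 1463.415ms=3b +731.707ms=3/2b
4) 2195.122ms=9/2b +104.53ms=3/14b
5) 2299.652ms=33/7b +104.53ms=3/14b
6) 2404.181ms=69/14b +104.53ms=3/14b
7) 2508.711ms=36/7b +104.53ms=3/14b
8) 2613.24ms=75/14b +104.53ms=3/14b
9) 2717.77ms=39/7b +104.53ms=3/14b
10) 2822.3ms=81/14b +104.53ms=3/14b
11) 2926.829ms=6b +731.707ms=3/2b
12) 3658.537ms=15/2b +365.854ms=3/4b
13) 4024.39ms=33/4b +365.854ms=3/4b
14) 4390.244ms=9b +731.707ms=3/2b
15) 5121.951ms=21/2b +104.53ms=3/14b
16) 5226.481ms=75/7b +104.53ms=3/14b
17) 5331.01ms=153/14b +104.53ms=3/14b
18) 5435.54ms=78/7b +104.53ms=3/14b
19) 5540.07ms=159/14b +104.53ms=3/14b
20) 5644.599ms=81/7b +104.53ms=3/14b
21) 5749.129ms=165/14b +104.53ms=3/14b
Σ=12b of 12 (123bpm 3/4) — PASS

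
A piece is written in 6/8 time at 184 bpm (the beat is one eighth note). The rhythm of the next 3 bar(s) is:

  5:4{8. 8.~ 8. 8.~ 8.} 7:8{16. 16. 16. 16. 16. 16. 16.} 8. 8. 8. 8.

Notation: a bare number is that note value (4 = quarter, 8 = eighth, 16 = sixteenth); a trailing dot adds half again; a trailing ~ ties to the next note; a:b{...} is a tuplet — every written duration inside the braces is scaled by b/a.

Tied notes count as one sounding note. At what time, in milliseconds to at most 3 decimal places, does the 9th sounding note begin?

note 9 onset = 72/7b = 3354.037ms

1. 0.0ms @ 0 + 391.304ms (6/5)
2. 391.304ms @ 6/5 + 782.609ms (12/5)
3. 1173.913ms @ 18/5 + 782.609ms (12/5)
4. 1956.522ms @ 6 + 279.503ms (6/7)
5. 2236.025ms @ 48/7 + 279.503ms (6/7)
6. 2515.528ms @ 54/7 + 279.503ms (6/7)
7. 2795.031ms @ 60/7 + 279.503ms (6/7)
8. 3074.534ms @ 66/7 + 279.503ms (6/7)
9. 3354.037ms @ 72/7 + 279.503ms (6/7)
10. 3633.54ms @ 78/7 + 279.503ms (6/7)
11. 3913.043ms @ 12 + 489.13ms (3/2)
12. 4402.174ms @ 27/2 + 489.13ms (3/2)
13. 4891.304ms @ 15 + 489.13ms (3/2)
14. 5380.435ms @ 33/2 + 489.13ms (3/2)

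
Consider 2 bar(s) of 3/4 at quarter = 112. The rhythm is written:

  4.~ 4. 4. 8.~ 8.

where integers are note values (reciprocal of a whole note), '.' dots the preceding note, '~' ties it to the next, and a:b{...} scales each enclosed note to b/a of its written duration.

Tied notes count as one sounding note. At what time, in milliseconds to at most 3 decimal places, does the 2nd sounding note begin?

1. 0.0ms @ 0 + 1607.143ms (3)
2. 1607.143ms @ 3 + 803.571ms (3/2)
3. 2410.714ms @ 9/2 + 803.571ms (3/2)

note 2 onset = 3b = 1607.143ms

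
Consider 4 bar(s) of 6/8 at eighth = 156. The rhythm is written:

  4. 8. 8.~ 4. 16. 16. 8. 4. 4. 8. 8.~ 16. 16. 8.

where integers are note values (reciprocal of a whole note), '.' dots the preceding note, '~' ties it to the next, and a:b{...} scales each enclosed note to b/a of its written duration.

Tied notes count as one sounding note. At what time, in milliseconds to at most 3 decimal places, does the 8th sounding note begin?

note 8 onset = 15b = 5769.231ms

1. 0.0ms @ 0 + 1153.846ms (3)
2. 1153.846ms @ 3 + 576.923ms (3/2)
3. 1730.769ms @ 9/2 + 1730.769ms (9/2)
4. 3461.538ms @ 9 + 288.462ms (3/4)
5. 3750.0ms @ 39/4 + 288.462ms (3/4)
6. 4038.462ms @ 21/2 + 576.923ms (3/2)
7. 4615.385ms @ 12 + 1153.846ms (3)
8. 5769.231ms @ 15 + 1153.846ms (3)
9. 6923.077ms @ 18 + 576.923ms (3/2)
10. 7500.0ms @ 39/2 + 865.385ms (9/4)
11. 8365.385ms @ 87/4 + 288.462ms (3/4)
12. 8653.846ms @ 45/2 + 576.923ms (3/2)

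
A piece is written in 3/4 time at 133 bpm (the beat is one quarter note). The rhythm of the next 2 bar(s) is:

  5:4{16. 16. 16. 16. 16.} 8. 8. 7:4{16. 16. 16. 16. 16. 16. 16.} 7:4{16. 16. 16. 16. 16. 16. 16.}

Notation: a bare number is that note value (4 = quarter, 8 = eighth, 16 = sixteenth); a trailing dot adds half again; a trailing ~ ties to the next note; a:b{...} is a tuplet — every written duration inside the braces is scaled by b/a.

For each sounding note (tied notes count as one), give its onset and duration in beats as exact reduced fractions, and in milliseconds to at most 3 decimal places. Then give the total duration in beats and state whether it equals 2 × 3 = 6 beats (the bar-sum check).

1) 0.0ms=0b +135.338ms=3/10b
2) 135.338ms=3/10b +135.338ms=3/10b
3) 270.677ms=3/5b +135.338ms=3/10b
4) 406.015ms=9/10b +135.338ms=3/10b
5) 541.353ms=6/5b +135.338ms=3/10b
6) 676.692ms=3/2b +338.346ms=3/4b
7) 1015.038ms=9/4b +338.346ms=3/4b
8) 1353.383ms=3b +96.67ms=3/14b
9) 1450.054ms=45/14b +96.67ms=3/14b
10) 1546.724ms=24/7b +96.67ms=3/14b
11) 1643.394ms=51/14b +96.67ms=3/14b
12) 1740.064ms=27/7b +96.67ms=3/14b
13) 1836.735ms=57/14b +96.67ms=3/14b
14) 1933.405ms=30/7b +96.67ms=3/14b
15) 2030.075ms=9/2b +96.67ms=3/14b
16) 2126.745ms=33/7b +96.67ms=3/14b
17) 2223.416ms=69/14b +96.67ms=3/14b
18) 2320.086ms=36/7b +96.67ms=3/14b
19) 2416.756ms=75/14b +96.67ms=3/14b
20) 2513.426ms=39/7b +96.67ms=3/14b
21) 2610.097ms=81/14b +96.67ms=3/14b
Σ=6b of 6 (133bpm 3/4) — PASS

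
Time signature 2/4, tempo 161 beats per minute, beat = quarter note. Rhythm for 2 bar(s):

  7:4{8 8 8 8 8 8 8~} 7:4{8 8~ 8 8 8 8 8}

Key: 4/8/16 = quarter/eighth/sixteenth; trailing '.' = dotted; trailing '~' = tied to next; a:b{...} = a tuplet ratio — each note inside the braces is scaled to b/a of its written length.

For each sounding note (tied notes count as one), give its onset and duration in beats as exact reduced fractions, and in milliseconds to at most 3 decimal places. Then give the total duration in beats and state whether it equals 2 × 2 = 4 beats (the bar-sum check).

1) 0.0ms=0b +106.477ms=2/7b
2) 106.477ms=2/7b +106.477ms=2/7b
3) 212.955ms=4/7b +106.477ms=2/7b
4) 319.432ms=6/7b +106.477ms=2/7b
5) 425.909ms=8/7b +106.477ms=2/7b
6) 532.387ms=10/7b +106.477ms=2/7b
7) 638.864ms=12/7b +212.955ms=4/7b
8) 851.819ms=16/7b +212.955ms=4/7b
9) 1064.774ms=20/7b +106.477ms=2/7b
10) 1171.251ms=22/7b +106.477ms=2/7b
11) 1277.728ms=24/7b +106.477ms=2/7b
12) 1384.206ms=26/7b +106.477ms=2/7b
Σ=4b of 4 (161bpm 2/4) — PASS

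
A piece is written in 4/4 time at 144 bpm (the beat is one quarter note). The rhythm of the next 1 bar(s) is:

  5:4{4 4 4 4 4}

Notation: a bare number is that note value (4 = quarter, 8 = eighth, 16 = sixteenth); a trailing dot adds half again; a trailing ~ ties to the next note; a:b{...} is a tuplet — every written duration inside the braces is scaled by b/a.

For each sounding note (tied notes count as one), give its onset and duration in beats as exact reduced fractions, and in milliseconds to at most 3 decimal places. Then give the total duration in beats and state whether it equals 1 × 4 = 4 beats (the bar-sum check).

1) 0.0ms=0b +333.333ms=4/5b
2) 333.333ms=4/5b +333.333ms=4/5b
3) 666.667ms=8/5b +333.333ms=4/5b
4) 1000.0ms=12/5b +333.333ms=4/5b
5) 1333.333ms=16/5b +333.333ms=4/5b
Σ=4b of 4 (144bpm 4/4) — PASS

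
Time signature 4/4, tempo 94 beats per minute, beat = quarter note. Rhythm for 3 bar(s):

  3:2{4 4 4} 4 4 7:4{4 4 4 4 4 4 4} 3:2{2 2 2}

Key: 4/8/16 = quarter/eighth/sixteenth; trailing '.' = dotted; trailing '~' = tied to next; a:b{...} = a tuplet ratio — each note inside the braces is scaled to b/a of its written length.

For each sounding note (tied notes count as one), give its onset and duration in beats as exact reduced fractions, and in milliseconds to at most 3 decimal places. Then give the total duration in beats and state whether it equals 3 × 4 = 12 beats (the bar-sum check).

1) 0.0ms=0b +425.532ms=2/3b
2) 425.532ms=2/3b +425.532ms=2/3b
3) 851.064ms=4/3b +425.532ms=2/3b
4) 1276.596ms=2b +638.298ms=1b
5) 1914.894ms=3b +638.298ms=1b
6) 2553.191ms=4b +364.742ms=4/7b
7) 2917.933ms=32/7b +364.742ms=4/7b
8) 3282.675ms=36/7b +364.742ms=4/7b
9) 3647.416ms=40/7b +364.742ms=4/7b
10) 4012.158ms=44/7b +364.742ms=4/7b
11) 4376.9ms=48/7b +364.742ms=4/7b
12) 4741.641ms=52/7b +364.742ms=4/7b
13) 5106.383ms=8b +851.064ms=4/3b
14) 5957.447ms=28/3b +851.064ms=4/3b
15) 6808.511ms=32/3b +851.064ms=4/3b
Σ=12b of 12 (94bpm 4/4) — PASS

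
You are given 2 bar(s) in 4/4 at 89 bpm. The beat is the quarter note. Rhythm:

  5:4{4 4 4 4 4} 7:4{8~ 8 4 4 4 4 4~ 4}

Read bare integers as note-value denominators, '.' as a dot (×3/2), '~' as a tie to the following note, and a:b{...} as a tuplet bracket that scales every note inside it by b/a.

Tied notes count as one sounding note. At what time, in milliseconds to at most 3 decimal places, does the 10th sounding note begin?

1. 0.0ms @ 0 + 539.326ms (4/5)
2. 539.326ms @ 4/5 + 539.326ms (4/5)
3. 1078.652ms @ 8/5 + 539.326ms (4/5)
4. 1617.978ms @ 12/5 + 539.326ms (4/5)
5. 2157.303ms @ 16/5 + 539.326ms (4/5)
6. 2696.629ms @ 4 + 385.233ms (4/7)
7. 3081.862ms @ 32/7 + 385.233ms (4/7)
8. 3467.095ms @ 36/7 + 385.233ms (4/7)
9. 3852.327ms @ 40/7 + 385.233ms (4/7)
10. 4237.56ms @ 44/7 + 385.233ms (4/7)
11. 4622.793ms @ 48/7 + 770.465ms (8/7)

note 10 onset = 44/7b = 4237.56ms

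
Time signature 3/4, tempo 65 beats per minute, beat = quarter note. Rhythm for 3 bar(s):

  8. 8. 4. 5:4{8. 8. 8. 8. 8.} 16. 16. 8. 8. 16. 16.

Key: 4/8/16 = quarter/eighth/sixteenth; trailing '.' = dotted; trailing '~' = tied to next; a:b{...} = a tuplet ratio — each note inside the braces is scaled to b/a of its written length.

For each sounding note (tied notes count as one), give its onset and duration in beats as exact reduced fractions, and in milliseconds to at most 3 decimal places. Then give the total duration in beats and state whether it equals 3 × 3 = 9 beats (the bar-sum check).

1) 0.0ms=0b +692.308ms=3/4b
2) 692.308ms=3/4b +692.308ms=3/4b
3) 1384.615ms=3/2b +1384.615ms=3/2b
4) 2769.231ms=3b +553.846ms=3/5b
5) 3323.077ms=18/5b +553.846ms=3/5b
6) 3876.923ms=21/5b +553.846ms=3/5b
7) 4430.769ms=24/5b +553.846ms=3/5b
8) 4984.615ms=27/5b +553.846ms=3/5b
9) 5538.462ms=6b +346.154ms=3/8b
10) 5884.615ms=51/8b +346.154ms=3/8b
11) 6230.769ms=27/4b +692.308ms=3/4b
12) 6923.077ms=15/2b +692.308ms=3/4b
13) 7615.385ms=33/4b +346.154ms=3/8b
14) 7961.538ms=69/8b +346.154ms=3/8b
Σ=9b of 9 (65bpm 3/4) — PASS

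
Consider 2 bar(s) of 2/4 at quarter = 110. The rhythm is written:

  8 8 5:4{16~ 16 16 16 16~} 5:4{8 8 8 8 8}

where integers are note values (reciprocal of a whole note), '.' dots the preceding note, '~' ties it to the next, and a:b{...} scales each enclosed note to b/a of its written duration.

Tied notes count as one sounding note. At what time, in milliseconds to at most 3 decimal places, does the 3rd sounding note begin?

1. 0.0ms @ 0 + 272.727ms (1/2)
2. 272.727ms @ 1/2 + 272.727ms (1/2)
3. 545.455ms @ 1 + 218.182ms (2/5)
4. 763.636ms @ 7/5 + 109.091ms (1/5)
5. 872.727ms @ 8/5 + 109.091ms (1/5)
6. 981.818ms @ 9/5 + 327.273ms (3/5)
7. 1309.091ms @ 12/5 + 218.182ms (2/5)
8. 1527.273ms @ 14/5 + 218.182ms (2/5)
9. 1745.455ms @ 16/5 + 218.182ms (2/5)
10. 1963.636ms @ 18/5 + 218.182ms (2/5)

note 3 onset = 1b = 545.455ms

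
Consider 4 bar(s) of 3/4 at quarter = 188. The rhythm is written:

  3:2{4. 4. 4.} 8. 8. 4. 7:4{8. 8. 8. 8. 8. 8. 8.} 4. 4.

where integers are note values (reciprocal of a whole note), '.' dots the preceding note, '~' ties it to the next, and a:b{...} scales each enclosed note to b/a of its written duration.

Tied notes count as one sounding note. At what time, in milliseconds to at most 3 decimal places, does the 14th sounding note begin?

1. 0.0ms @ 0 + 319.149ms (1)
2. 319.149ms @ 1 + 319.149ms (1)
3. 638.298ms @ 2 + 319.149ms (1)
4. 957.447ms @ 3 + 239.362ms (3/4)
5. 1196.809ms @ 15/4 + 239.362ms (3/4)
6. 1436.17ms @ 9/2 + 478.723ms (3/2)
7. 1914.894ms @ 6 + 136.778ms (3/7)
8. 2051.672ms @ 45/7 + 136.778ms (3/7)
9. 2188.45ms @ 48/7 + 136.778ms (3/7)
10. 2325.228ms @ 51/7 + 136.778ms (3/7)
11. 2462.006ms @ 54/7 + 136.778ms (3/7)
12. 2598.784ms @ 57/7 + 136.778ms (3/7)
13. 2735.562ms @ 60/7 + 136.778ms (3/7)
14. 2872.34ms @ 9 + 478.723ms (3/2)
15. 3351.064ms @ 21/2 + 478.723ms (3/2)

note 14 onset = 9b = 2872.34ms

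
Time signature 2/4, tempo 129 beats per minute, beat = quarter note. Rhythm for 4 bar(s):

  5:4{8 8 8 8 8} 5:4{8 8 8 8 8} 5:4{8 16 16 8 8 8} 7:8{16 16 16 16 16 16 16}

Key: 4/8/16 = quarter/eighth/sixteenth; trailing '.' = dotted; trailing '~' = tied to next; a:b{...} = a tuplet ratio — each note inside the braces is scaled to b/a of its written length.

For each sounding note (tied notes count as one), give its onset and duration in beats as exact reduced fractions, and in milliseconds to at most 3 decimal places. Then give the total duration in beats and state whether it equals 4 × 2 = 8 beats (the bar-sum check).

1) 0.0ms=0b +186.047ms=2/5b
2) 186.047ms=2/5b +186.047ms=2/5b
3) 372.093ms=4/5b +186.047ms=2/5b
4) 558.14ms=6/5b +186.047ms=2/5b
5) 744.186ms=8/5b +186.047ms=2/5b
6) 930.233ms=2b +186.047ms=2/5b
7) 1116.279ms=12/5b +186.047ms=2/5b
8) 1302.326ms=14/5b +186.047ms=2/5b
9) 1488.372ms=16/5b +186.047ms=2/5b
10) 1674.419ms=18/5b +186.047ms=2/5b
11) 1860.465ms=4b +186.047ms=2/5b
12) 2046.512ms=22/5b +93.023ms=1/5b
13) 2139.535ms=23/5b +93.023ms=1/5b
14) 2232.558ms=24/5b +186.047ms=2/5b
15) 2418.605ms=26/5b +186.047ms=2/5b
16) 2604.651ms=28/5b +186.047ms=2/5b
17) 2790.698ms=6b +132.89ms=2/7b
18) 2923.588ms=44/7b +132.89ms=2/7b
19) 3056.478ms=46/7b +132.89ms=2/7b
20) 3189.369ms=48/7b +132.89ms=2/7b
21) 3322.259ms=50/7b +132.89ms=2/7b
22) 3455.15ms=52/7b +132.89ms=2/7b
23) 3588.04ms=54/7b +132.89ms=2/7b
Σ=8b of 8 (129bpm 2/4) — PASS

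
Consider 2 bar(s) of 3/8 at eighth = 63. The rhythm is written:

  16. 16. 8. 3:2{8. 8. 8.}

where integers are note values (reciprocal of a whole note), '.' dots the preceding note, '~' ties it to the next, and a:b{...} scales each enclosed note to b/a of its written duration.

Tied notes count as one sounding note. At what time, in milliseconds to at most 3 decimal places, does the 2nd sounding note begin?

note 2 onset = 3/4b = 714.286ms

1. 0.0ms @ 0 + 714.286ms (3/4)
2. 714.286ms @ 3/4 + 714.286ms (3/4)
3. 1428.571ms @ 3/2 + 1428.571ms (3/2)
4. 2857.143ms @ 3 + 952.381ms (1)
5. 3809.524ms @ 4 + 952.381ms (1)
6. 4761.905ms @ 5 + 952.381ms (1)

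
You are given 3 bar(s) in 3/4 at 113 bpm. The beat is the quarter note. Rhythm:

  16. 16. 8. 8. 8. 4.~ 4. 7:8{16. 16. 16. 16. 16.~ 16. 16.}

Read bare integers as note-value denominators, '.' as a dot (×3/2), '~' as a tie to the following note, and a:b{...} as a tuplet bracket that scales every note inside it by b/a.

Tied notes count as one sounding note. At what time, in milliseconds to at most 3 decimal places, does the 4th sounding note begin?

1. 0.0ms @ 0 + 199.115ms (3/8)
2. 199.115ms @ 3/8 + 199.115ms (3/8)
3. 398.23ms @ 3/4 + 398.23ms (3/4)
4. 796.46ms @ 3/2 + 398.23ms (3/4)
5. 1194.69ms @ 9/4 + 398.23ms (3/4)
6. 1592.92ms @ 3 + 1592.92ms (3)
7. 3185.841ms @ 6 + 227.56ms (3/7)
8. 3413.401ms @ 45/7 + 227.56ms (3/7)
9. 3640.961ms @ 48/7 + 227.56ms (3/7)
10. 3868.521ms @ 51/7 + 227.56ms (3/7)
11. 4096.081ms @ 54/7 + 455.12ms (6/7)
12. 4551.201ms @ 60/7 + 227.56ms (3/7)

note 4 onset = 3/2b = 796.46ms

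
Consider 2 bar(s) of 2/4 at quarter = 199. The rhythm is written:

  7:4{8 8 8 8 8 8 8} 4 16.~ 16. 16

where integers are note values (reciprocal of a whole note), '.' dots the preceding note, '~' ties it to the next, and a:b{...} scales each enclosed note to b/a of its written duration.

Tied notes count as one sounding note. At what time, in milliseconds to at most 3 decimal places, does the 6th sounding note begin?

1. 0.0ms @ 0 + 86.145ms (2/7)
2. 86.145ms @ 2/7 + 86.145ms (2/7)
3. 172.29ms @ 4/7 + 86.145ms (2/7)
4. 258.435ms @ 6/7 + 86.145ms (2/7)
5. 344.58ms @ 8/7 + 86.145ms (2/7)
6. 430.725ms @ 10/7 + 86.145ms (2/7)
7. 516.87ms @ 12/7 + 86.145ms (2/7)
8. 603.015ms @ 2 + 301.508ms (1)
9. 904.523ms @ 3 + 226.131ms (3/4)
10. 1130.653ms @ 15/4 + 75.377ms (1/4)

note 6 onset = 10/7b = 430.725ms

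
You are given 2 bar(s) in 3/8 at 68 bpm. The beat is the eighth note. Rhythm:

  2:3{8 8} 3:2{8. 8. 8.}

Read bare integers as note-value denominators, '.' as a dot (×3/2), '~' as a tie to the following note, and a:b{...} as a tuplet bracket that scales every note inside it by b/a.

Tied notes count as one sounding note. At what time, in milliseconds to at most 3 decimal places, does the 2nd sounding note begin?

note 2 onset = 3/2b = 1323.529ms

1. 0.0ms @ 0 + 1323.529ms (3/2)
2. 1323.529ms @ 3/2 + 1323.529ms (3/2)
3. 2647.059ms @ 3 + 882.353ms (1)
4. 3529.412ms @ 4 + 882.353ms (1)
5. 4411.765ms @ 5 + 882.353ms (1)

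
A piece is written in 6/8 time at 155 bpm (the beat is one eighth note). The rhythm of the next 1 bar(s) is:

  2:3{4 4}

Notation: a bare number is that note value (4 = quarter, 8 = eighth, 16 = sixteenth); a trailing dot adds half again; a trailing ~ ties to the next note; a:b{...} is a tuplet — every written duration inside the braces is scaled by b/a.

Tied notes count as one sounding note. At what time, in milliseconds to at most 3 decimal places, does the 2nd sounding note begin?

1. 0.0ms @ 0 + 1161.29ms (3)
2. 1161.29ms @ 3 + 1161.29ms (3)

note 2 onset = 3b = 1161.29ms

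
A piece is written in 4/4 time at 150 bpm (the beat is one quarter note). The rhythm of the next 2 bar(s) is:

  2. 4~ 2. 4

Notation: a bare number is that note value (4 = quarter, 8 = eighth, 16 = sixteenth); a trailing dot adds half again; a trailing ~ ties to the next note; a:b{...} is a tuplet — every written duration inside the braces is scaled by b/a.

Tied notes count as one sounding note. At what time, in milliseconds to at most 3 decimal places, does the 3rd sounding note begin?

1. 0.0ms @ 0 + 1200.0ms (3)
2. 1200.0ms @ 3 + 1600.0ms (4)
3. 2800.0ms @ 7 + 400.0ms (1)

note 3 onset = 7b = 2800.0ms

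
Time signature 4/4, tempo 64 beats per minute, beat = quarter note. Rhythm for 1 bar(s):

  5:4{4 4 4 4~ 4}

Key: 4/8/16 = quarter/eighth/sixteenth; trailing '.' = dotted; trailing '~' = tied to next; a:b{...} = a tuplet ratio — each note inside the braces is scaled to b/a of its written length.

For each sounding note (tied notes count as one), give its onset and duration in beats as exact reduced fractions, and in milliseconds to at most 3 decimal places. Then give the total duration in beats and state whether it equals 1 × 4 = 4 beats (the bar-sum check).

1) 0.0ms=0b +750.0ms=4/5b
2) 750.0ms=4/5b +750.0ms=4/5b
3) 1500.0ms=8/5b +750.0ms=4/5b
4) 2250.0ms=12/5b +1500.0ms=8/5b
Σ=4b of 4 (64bpm 4/4) — PASS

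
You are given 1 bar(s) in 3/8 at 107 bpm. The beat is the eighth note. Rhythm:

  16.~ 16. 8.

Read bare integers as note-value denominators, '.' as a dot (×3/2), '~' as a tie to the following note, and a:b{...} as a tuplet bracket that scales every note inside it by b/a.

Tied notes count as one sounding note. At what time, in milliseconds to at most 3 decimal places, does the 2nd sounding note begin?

1. 0.0ms @ 0 + 841.121ms (3/2)
2. 841.121ms @ 3/2 + 841.121ms (3/2)

note 2 onset = 3/2b = 841.121ms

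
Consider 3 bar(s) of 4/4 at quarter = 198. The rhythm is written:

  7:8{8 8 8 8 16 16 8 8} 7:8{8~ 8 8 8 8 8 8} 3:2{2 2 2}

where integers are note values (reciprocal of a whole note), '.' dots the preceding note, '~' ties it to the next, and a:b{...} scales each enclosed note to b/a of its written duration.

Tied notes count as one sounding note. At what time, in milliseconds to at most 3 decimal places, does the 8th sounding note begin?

note 8 onset = 24/7b = 1038.961ms

1. 0.0ms @ 0 + 173.16ms (4/7)
2. 173.16ms @ 4/7 + 173.16ms (4/7)
3. 346.32ms @ 8/7 + 173.16ms (4/7)
4. 519.481ms @ 12/7 + 173.16ms (4/7)
5. 692.641ms @ 16/7 + 86.58ms (2/7)
6. 779.221ms @ 18/7 + 86.58ms (2/7)
7. 865.801ms @ 20/7 + 173.16ms (4/7)
8. 1038.961ms @ 24/7 + 173.16ms (4/7)
9. 1212.121ms @ 4 + 346.32ms (8/7)
10. 1558.442ms @ 36/7 + 173.16ms (4/7)
11. 1731.602ms @ 40/7 + 173.16ms (4/7)
12. 1904.762ms @ 44/7 + 173.16ms (4/7)
13. 2077.922ms @ 48/7 + 173.16ms (4/7)
14. 2251.082ms @ 52/7 + 173.16ms (4/7)
15. 2424.242ms @ 8 + 404.04ms (4/3)
16. 2828.283ms @ 28/3 + 404.04ms (4/3)
17. 3232.323ms @ 32/3 + 404.04ms (4/3)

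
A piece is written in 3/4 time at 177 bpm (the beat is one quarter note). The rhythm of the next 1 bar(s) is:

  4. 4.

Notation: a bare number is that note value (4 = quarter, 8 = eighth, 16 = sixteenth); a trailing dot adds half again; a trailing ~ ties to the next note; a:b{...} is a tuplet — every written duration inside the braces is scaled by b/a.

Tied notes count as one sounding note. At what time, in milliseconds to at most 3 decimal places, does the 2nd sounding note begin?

note 2 onset = 3/2b = 508.475ms

1. 0.0ms @ 0 + 508.475ms (3/2)
2. 508.475ms @ 3/2 + 508.475ms (3/2)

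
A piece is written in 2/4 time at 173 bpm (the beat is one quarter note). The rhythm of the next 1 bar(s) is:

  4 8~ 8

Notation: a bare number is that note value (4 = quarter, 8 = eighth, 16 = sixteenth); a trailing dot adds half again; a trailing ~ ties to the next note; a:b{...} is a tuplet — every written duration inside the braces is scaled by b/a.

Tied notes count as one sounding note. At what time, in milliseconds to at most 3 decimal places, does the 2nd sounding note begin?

note 2 onset = 1b = 346.821ms

1. 0.0ms @ 0 + 346.821ms (1)
2. 346.821ms @ 1 + 346.821ms (1)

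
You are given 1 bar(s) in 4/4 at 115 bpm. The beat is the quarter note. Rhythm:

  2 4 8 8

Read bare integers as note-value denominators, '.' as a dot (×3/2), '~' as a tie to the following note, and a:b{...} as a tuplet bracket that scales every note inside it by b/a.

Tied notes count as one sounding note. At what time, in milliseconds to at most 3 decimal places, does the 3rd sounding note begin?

1. 0.0ms @ 0 + 1043.478ms (2)
2. 1043.478ms @ 2 + 521.739ms (1)
3. 1565.217ms @ 3 + 260.87ms (1/2)
4. 1826.087ms @ 7/2 + 260.87ms (1/2)

note 3 onset = 3b = 1565.217ms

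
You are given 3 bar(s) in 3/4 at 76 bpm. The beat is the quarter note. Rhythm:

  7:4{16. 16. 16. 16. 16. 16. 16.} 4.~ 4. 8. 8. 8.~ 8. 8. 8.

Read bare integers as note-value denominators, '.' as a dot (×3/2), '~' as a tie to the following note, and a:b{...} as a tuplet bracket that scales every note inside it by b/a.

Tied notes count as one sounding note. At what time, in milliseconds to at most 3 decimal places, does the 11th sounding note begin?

note 11 onset = 6b = 4736.842ms

1. 0.0ms @ 0 + 169.173ms (3/14)
2. 169.173ms @ 3/14 + 169.173ms (3/14)
3. 338.346ms @ 3/7 + 169.173ms (3/14)
4. 507.519ms @ 9/14 + 169.173ms (3/14)
5. 676.692ms @ 6/7 + 169.173ms (3/14)
6. 845.865ms @ 15/14 + 169.173ms (3/14)
7. 1015.038ms @ 9/7 + 169.173ms (3/14)
8. 1184.211ms @ 3/2 + 2368.421ms (3)
9. 3552.632ms @ 9/2 + 592.105ms (3/4)
10. 4144.737ms @ 21/4 + 592.105ms (3/4)
11. 4736.842ms @ 6 + 1184.211ms (3/2)
12. 5921.053ms @ 15/2 + 592.105ms (3/4)
13. 6513.158ms @ 33/4 + 592.105ms (3/4)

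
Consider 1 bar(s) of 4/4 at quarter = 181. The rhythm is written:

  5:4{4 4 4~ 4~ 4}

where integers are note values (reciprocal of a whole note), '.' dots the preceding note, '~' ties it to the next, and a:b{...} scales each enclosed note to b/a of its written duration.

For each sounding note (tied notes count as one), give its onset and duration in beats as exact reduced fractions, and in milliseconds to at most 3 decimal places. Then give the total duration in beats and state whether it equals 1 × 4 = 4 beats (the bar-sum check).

1) 0.0ms=0b +265.193ms=4/5b
2) 265.193ms=4/5b +265.193ms=4/5b
3) 530.387ms=8/5b +795.58ms=12/5b
Σ=4b of 4 (181bpm 4/4) — PASS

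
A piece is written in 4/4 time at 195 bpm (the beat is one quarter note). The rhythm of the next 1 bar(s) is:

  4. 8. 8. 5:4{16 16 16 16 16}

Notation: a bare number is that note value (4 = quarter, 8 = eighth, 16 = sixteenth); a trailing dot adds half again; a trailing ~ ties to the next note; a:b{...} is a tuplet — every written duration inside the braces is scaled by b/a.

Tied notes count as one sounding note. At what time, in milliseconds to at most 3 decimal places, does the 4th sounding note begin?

note 4 onset = 3b = 923.077ms

1. 0.0ms @ 0 + 461.538ms (3/2)
2. 461.538ms @ 3/2 + 230.769ms (3/4)
3. 692.308ms @ 9/4 + 230.769ms (3/4)
4. 923.077ms @ 3 + 61.538ms (1/5)
5. 984.615ms @ 16/5 + 61.538ms (1/5)
6. 1046.154ms @ 17/5 + 61.538ms (1/5)
7. 1107.692ms @ 18/5 + 61.538ms (1/5)
8. 1169.231ms @ 19/5 + 61.538ms (1/5)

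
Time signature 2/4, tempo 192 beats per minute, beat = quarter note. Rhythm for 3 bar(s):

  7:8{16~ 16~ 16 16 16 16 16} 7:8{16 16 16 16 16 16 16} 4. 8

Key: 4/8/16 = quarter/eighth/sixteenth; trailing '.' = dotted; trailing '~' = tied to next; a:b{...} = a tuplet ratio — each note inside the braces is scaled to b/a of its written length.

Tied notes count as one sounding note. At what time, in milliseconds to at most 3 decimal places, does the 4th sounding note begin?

1. 0.0ms @ 0 + 267.857ms (6/7)
2. 267.857ms @ 6/7 + 89.286ms (2/7)
3. 357.143ms @ 8/7 + 89.286ms (2/7)
4. 446.429ms @ 10/7 + 89.286ms (2/7)
5. 535.714ms @ 12/7 + 89.286ms (2/7)
6. 625.0ms @ 2 + 89.286ms (2/7)
7. 714.286ms @ 16/7 + 89.286ms (2/7)
8. 803.571ms @ 18/7 + 89.286ms (2/7)
9. 892.857ms @ 20/7 + 89.286ms (2/7)
10. 982.143ms @ 22/7 + 89.286ms (2/7)
11. 1071.429ms @ 24/7 + 89.286ms (2/7)
12. 1160.714ms @ 26/7 + 89.286ms (2/7)
13. 1250.0ms @ 4 + 468.75ms (3/2)
14. 1718.75ms @ 11/2 + 156.25ms (1/2)

note 4 onset = 10/7b = 446.429ms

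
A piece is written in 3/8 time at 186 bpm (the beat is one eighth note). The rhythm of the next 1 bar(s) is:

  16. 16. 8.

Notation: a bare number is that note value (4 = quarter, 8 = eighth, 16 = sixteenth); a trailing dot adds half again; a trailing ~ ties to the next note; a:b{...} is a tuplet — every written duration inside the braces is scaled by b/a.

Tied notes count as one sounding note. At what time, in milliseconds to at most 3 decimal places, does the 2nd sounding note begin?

note 2 onset = 3/4b = 241.935ms

1. 0.0ms @ 0 + 241.935ms (3/4)
2. 241.935ms @ 3/4 + 241.935ms (3/4)
3. 483.871ms @ 3/2 + 483.871ms (3/2)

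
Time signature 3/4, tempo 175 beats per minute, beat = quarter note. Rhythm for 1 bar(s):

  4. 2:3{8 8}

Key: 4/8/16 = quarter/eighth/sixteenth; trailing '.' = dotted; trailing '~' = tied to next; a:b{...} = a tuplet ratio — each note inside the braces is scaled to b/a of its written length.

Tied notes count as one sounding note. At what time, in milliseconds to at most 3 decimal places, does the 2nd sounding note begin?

1. 0.0ms @ 0 + 514.286ms (3/2)
2. 514.286ms @ 3/2 + 257.143ms (3/4)
3. 771.429ms @ 9/4 + 257.143ms (3/4)

note 2 onset = 3/2b = 514.286ms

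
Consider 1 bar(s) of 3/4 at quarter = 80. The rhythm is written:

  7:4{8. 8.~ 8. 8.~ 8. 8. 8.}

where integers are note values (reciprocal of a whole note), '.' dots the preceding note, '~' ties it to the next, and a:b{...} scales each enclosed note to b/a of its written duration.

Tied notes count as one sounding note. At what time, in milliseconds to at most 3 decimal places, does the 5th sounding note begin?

note 5 onset = 18/7b = 1928.571ms

1. 0.0ms @ 0 + 321.429ms (3/7)
2. 321.429ms @ 3/7 + 642.857ms (6/7)
3. 964.286ms @ 9/7 + 642.857ms (6/7)
4. 1607.143ms @ 15/7 + 321.429ms (3/7)
5. 1928.571ms @ 18/7 + 321.429ms (3/7)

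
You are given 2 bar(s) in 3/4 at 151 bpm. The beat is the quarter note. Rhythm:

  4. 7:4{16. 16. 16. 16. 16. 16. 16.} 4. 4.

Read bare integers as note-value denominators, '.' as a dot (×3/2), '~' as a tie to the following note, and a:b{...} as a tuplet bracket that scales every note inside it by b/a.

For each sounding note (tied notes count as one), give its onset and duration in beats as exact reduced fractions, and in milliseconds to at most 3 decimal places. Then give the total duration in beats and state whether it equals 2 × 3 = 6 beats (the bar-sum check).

1) 0.0ms=0b +596.026ms=3/2b
2) 596.026ms=3/2b +85.147ms=3/14b
3) 681.173ms=12/7b +85.147ms=3/14b
4) 766.32ms=27/14b +85.147ms=3/14b
5) 851.466ms=15/7b +85.147ms=3/14b
6) 936.613ms=33/14b +85.147ms=3/14b
7) 1021.76ms=18/7b +85.147ms=3/14b
8) 1106.906ms=39/14b +85.147ms=3/14b
9) 1192.053ms=3b +596.026ms=3/2b
10) 1788.079ms=9/2b +596.026ms=3/2b
Σ=6b of 6 (151bpm 3/4) — PASS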